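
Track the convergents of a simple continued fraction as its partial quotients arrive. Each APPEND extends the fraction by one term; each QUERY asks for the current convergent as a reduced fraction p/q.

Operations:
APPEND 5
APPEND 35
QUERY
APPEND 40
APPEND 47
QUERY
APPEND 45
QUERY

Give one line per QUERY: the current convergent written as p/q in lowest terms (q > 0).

APPEND 5: p_0 = 5·1 + 0 = 5, q_0 = 5·0 + 1 = 1 → 5/1
APPEND 35: p_1 = 35·5 + 1 = 176, q_1 = 35·1 + 0 = 35 → 176/35
APPEND 40: p_2 = 40·176 + 5 = 7045, q_2 = 40·35 + 1 = 1401 → 7045/1401
APPEND 47: p_3 = 47·7045 + 176 = 331291, q_3 = 47·1401 + 35 = 65882 → 331291/65882
APPEND 45: p_4 = 45·331291 + 7045 = 14915140, q_4 = 45·65882 + 1401 = 2966091 → 14915140/2966091

176/35
331291/65882
14915140/2966091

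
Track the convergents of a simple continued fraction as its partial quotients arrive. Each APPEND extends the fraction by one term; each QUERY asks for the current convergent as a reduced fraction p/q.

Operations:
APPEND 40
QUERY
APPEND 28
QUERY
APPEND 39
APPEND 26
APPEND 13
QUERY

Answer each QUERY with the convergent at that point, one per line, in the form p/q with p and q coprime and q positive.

APPEND 40: p_0 = 40·1 + 0 = 40, q_0 = 40·0 + 1 = 1 → 40/1
APPEND 28: p_1 = 28·40 + 1 = 1121, q_1 = 28·1 + 0 = 28 → 1121/28
APPEND 39: p_2 = 39·1121 + 40 = 43759, q_2 = 39·28 + 1 = 1093 → 43759/1093
APPEND 26: p_3 = 26·43759 + 1121 = 1138855, q_3 = 26·1093 + 28 = 28446 → 1138855/28446
APPEND 13: p_4 = 13·1138855 + 43759 = 14848874, q_4 = 13·28446 + 1093 = 370891 → 14848874/370891

40/1
1121/28
14848874/370891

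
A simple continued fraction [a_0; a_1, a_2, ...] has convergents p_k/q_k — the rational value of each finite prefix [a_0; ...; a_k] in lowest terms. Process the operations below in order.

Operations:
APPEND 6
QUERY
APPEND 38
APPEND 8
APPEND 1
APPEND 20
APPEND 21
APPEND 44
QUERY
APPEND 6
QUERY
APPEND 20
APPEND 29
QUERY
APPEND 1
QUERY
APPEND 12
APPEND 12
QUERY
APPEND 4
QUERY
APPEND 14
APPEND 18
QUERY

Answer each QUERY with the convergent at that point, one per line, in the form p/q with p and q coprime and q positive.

APPEND 6: p_0 = 6·1 + 0 = 6, q_0 = 6·0 + 1 = 1 → 6/1
APPEND 38: p_1 = 38·6 + 1 = 229, q_1 = 38·1 + 0 = 38 → 229/38
APPEND 8: p_2 = 8·229 + 6 = 1838, q_2 = 8·38 + 1 = 305 → 1838/305
APPEND 1: p_3 = 1·1838 + 229 = 2067, q_3 = 1·305 + 38 = 343 → 2067/343
APPEND 20: p_4 = 20·2067 + 1838 = 43178, q_4 = 20·343 + 305 = 7165 → 43178/7165
APPEND 21: p_5 = 21·43178 + 2067 = 908805, q_5 = 21·7165 + 343 = 150808 → 908805/150808
APPEND 44: p_6 = 44·908805 + 43178 = 40030598, q_6 = 44·150808 + 7165 = 6642717 → 40030598/6642717
APPEND 6: p_7 = 6·40030598 + 908805 = 241092393, q_7 = 6·6642717 + 150808 = 40007110 → 241092393/40007110
APPEND 20: p_8 = 20·241092393 + 40030598 = 4861878458, q_8 = 20·40007110 + 6642717 = 806784917 → 4861878458/806784917
APPEND 29: p_9 = 29·4861878458 + 241092393 = 141235567675, q_9 = 29·806784917 + 40007110 = 23436769703 → 141235567675/23436769703
APPEND 1: p_10 = 1·141235567675 + 4861878458 = 146097446133, q_10 = 1·23436769703 + 806784917 = 24243554620 → 146097446133/24243554620
APPEND 12: p_11 = 12·146097446133 + 141235567675 = 1894404921271, q_11 = 12·24243554620 + 23436769703 = 314359425143 → 1894404921271/314359425143
APPEND 12: p_12 = 12·1894404921271 + 146097446133 = 22878956501385, q_12 = 12·314359425143 + 24243554620 = 3796556656336 → 22878956501385/3796556656336
APPEND 4: p_13 = 4·22878956501385 + 1894404921271 = 93410230926811, q_13 = 4·3796556656336 + 314359425143 = 15500586050487 → 93410230926811/15500586050487
APPEND 14: p_14 = 14·93410230926811 + 22878956501385 = 1330622189476739, q_14 = 14·15500586050487 + 3796556656336 = 220804761363154 → 1330622189476739/220804761363154
APPEND 18: p_15 = 18·1330622189476739 + 93410230926811 = 24044609641508113, q_15 = 18·220804761363154 + 15500586050487 = 3989986290587259 → 24044609641508113/3989986290587259

6/1
40030598/6642717
241092393/40007110
141235567675/23436769703
146097446133/24243554620
22878956501385/3796556656336
93410230926811/15500586050487
24044609641508113/3989986290587259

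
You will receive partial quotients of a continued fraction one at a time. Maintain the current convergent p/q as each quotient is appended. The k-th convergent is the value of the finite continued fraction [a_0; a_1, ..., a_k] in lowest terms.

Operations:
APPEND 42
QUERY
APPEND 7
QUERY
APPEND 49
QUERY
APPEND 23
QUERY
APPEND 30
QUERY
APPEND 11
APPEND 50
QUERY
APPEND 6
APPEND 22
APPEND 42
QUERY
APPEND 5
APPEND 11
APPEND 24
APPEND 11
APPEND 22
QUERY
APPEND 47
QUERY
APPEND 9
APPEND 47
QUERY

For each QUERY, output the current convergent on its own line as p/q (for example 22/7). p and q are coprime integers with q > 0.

APPEND 42: p_0 = 42·1 + 0 = 42, q_0 = 42·0 + 1 = 1 → 42/1
APPEND 7: p_1 = 7·42 + 1 = 295, q_1 = 7·1 + 0 = 7 → 295/7
APPEND 49: p_2 = 49·295 + 42 = 14497, q_2 = 49·7 + 1 = 344 → 14497/344
APPEND 23: p_3 = 23·14497 + 295 = 333726, q_3 = 23·344 + 7 = 7919 → 333726/7919
APPEND 30: p_4 = 30·333726 + 14497 = 10026277, q_4 = 30·7919 + 344 = 237914 → 10026277/237914
APPEND 11: p_5 = 11·10026277 + 333726 = 110622773, q_5 = 11·237914 + 7919 = 2624973 → 110622773/2624973
APPEND 50: p_6 = 50·110622773 + 10026277 = 5541164927, q_6 = 50·2624973 + 237914 = 131486564 → 5541164927/131486564
APPEND 6: p_7 = 6·5541164927 + 110622773 = 33357612335, q_7 = 6·131486564 + 2624973 = 791544357 → 33357612335/791544357
APPEND 22: p_8 = 22·33357612335 + 5541164927 = 739408636297, q_8 = 22·791544357 + 131486564 = 17545462418 → 739408636297/17545462418
APPEND 42: p_9 = 42·739408636297 + 33357612335 = 31088520336809, q_9 = 42·17545462418 + 791544357 = 737700965913 → 31088520336809/737700965913
APPEND 5: p_10 = 5·31088520336809 + 739408636297 = 156182010320342, q_10 = 5·737700965913 + 17545462418 = 3706050291983 → 156182010320342/3706050291983
APPEND 11: p_11 = 11·156182010320342 + 31088520336809 = 1749090633860571, q_11 = 11·3706050291983 + 737700965913 = 41504254177726 → 1749090633860571/41504254177726
APPEND 24: p_12 = 24·1749090633860571 + 156182010320342 = 42134357222974046, q_12 = 24·41504254177726 + 3706050291983 = 999808150557407 → 42134357222974046/999808150557407
APPEND 11: p_13 = 11·42134357222974046 + 1749090633860571 = 465227020086575077, q_13 = 11·999808150557407 + 41504254177726 = 11039393910309203 → 465227020086575077/11039393910309203
APPEND 22: p_14 = 22·465227020086575077 + 42134357222974046 = 10277128799127625740, q_14 = 22·11039393910309203 + 999808150557407 = 243866474177359873 → 10277128799127625740/243866474177359873
APPEND 47: p_15 = 47·10277128799127625740 + 465227020086575077 = 483490280579084984857, q_15 = 47·243866474177359873 + 11039393910309203 = 11472763680246223234 → 483490280579084984857/11472763680246223234
APPEND 9: p_16 = 9·483490280579084984857 + 10277128799127625740 = 4361689654010892489453, q_16 = 9·11472763680246223234 + 243866474177359873 = 103498739596393368979 → 4361689654010892489453/103498739596393368979
APPEND 47: p_17 = 47·4361689654010892489453 + 483490280579084984857 = 205482904019091031989148, q_17 = 47·103498739596393368979 + 11472763680246223234 = 4875913524710734565247 → 205482904019091031989148/4875913524710734565247

42/1
295/7
14497/344
333726/7919
10026277/237914
5541164927/131486564
31088520336809/737700965913
10277128799127625740/243866474177359873
483490280579084984857/11472763680246223234
205482904019091031989148/4875913524710734565247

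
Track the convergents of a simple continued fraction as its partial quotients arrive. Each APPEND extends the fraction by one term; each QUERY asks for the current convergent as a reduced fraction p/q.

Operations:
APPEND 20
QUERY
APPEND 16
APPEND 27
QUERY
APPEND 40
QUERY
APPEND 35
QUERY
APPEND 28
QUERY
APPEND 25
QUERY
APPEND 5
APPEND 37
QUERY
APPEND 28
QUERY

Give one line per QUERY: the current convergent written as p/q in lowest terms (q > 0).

20/1
8687/433
347801/17336
12181722/607193
341436017/17018740
8548082147/426075693
1602576411971/79879772278
44915221381940/2238781020989

APPEND 20: p_0 = 20·1 + 0 = 20, q_0 = 20·0 + 1 = 1 → 20/1
APPEND 16: p_1 = 16·20 + 1 = 321, q_1 = 16·1 + 0 = 16 → 321/16
APPEND 27: p_2 = 27·321 + 20 = 8687, q_2 = 27·16 + 1 = 433 → 8687/433
APPEND 40: p_3 = 40·8687 + 321 = 347801, q_3 = 40·433 + 16 = 17336 → 347801/17336
APPEND 35: p_4 = 35·347801 + 8687 = 12181722, q_4 = 35·17336 + 433 = 607193 → 12181722/607193
APPEND 28: p_5 = 28·12181722 + 347801 = 341436017, q_5 = 28·607193 + 17336 = 17018740 → 341436017/17018740
APPEND 25: p_6 = 25·341436017 + 12181722 = 8548082147, q_6 = 25·17018740 + 607193 = 426075693 → 8548082147/426075693
APPEND 5: p_7 = 5·8548082147 + 341436017 = 43081846752, q_7 = 5·426075693 + 17018740 = 2147397205 → 43081846752/2147397205
APPEND 37: p_8 = 37·43081846752 + 8548082147 = 1602576411971, q_8 = 37·2147397205 + 426075693 = 79879772278 → 1602576411971/79879772278
APPEND 28: p_9 = 28·1602576411971 + 43081846752 = 44915221381940, q_9 = 28·79879772278 + 2147397205 = 2238781020989 → 44915221381940/2238781020989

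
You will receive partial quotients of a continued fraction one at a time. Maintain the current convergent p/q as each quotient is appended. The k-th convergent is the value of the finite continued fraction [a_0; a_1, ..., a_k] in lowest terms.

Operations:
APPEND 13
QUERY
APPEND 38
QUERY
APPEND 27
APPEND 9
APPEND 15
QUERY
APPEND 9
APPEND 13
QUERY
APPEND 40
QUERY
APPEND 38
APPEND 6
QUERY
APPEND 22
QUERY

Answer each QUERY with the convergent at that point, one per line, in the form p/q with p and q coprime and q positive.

13/1
495/38
1826833/140242
217137955/16669209
8702080594/668039819
1994079283756/153081133805
44200640443159/3393187126041

APPEND 13: p_0 = 13·1 + 0 = 13, q_0 = 13·0 + 1 = 1 → 13/1
APPEND 38: p_1 = 38·13 + 1 = 495, q_1 = 38·1 + 0 = 38 → 495/38
APPEND 27: p_2 = 27·495 + 13 = 13378, q_2 = 27·38 + 1 = 1027 → 13378/1027
APPEND 9: p_3 = 9·13378 + 495 = 120897, q_3 = 9·1027 + 38 = 9281 → 120897/9281
APPEND 15: p_4 = 15·120897 + 13378 = 1826833, q_4 = 15·9281 + 1027 = 140242 → 1826833/140242
APPEND 9: p_5 = 9·1826833 + 120897 = 16562394, q_5 = 9·140242 + 9281 = 1271459 → 16562394/1271459
APPEND 13: p_6 = 13·16562394 + 1826833 = 217137955, q_6 = 13·1271459 + 140242 = 16669209 → 217137955/16669209
APPEND 40: p_7 = 40·217137955 + 16562394 = 8702080594, q_7 = 40·16669209 + 1271459 = 668039819 → 8702080594/668039819
APPEND 38: p_8 = 38·8702080594 + 217137955 = 330896200527, q_8 = 38·668039819 + 16669209 = 25402182331 → 330896200527/25402182331
APPEND 6: p_9 = 6·330896200527 + 8702080594 = 1994079283756, q_9 = 6·25402182331 + 668039819 = 153081133805 → 1994079283756/153081133805
APPEND 22: p_10 = 22·1994079283756 + 330896200527 = 44200640443159, q_10 = 22·153081133805 + 25402182331 = 3393187126041 → 44200640443159/3393187126041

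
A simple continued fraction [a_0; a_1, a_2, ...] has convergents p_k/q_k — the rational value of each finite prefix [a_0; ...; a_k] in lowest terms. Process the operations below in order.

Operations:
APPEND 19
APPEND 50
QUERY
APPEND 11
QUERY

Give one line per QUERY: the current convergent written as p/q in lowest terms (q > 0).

951/50
10480/551

APPEND 19: p_0 = 19·1 + 0 = 19, q_0 = 19·0 + 1 = 1 → 19/1
APPEND 50: p_1 = 50·19 + 1 = 951, q_1 = 50·1 + 0 = 50 → 951/50
APPEND 11: p_2 = 11·951 + 19 = 10480, q_2 = 11·50 + 1 = 551 → 10480/551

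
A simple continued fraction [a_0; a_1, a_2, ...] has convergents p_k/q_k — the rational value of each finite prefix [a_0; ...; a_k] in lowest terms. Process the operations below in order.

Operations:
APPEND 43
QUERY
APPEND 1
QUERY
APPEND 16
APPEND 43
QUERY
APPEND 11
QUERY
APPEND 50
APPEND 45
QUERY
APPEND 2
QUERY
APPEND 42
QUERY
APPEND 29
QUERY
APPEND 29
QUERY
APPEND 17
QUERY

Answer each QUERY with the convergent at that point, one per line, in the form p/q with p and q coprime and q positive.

43/1
44/1
32165/732
354562/8069
799566487/18196259
1616893239/36796700
68709082525/1563657659
1994180286464/45382868811
57899937389981/1317666853178
986293115916141/22445719372837

APPEND 43: p_0 = 43·1 + 0 = 43, q_0 = 43·0 + 1 = 1 → 43/1
APPEND 1: p_1 = 1·43 + 1 = 44, q_1 = 1·1 + 0 = 1 → 44/1
APPEND 16: p_2 = 16·44 + 43 = 747, q_2 = 16·1 + 1 = 17 → 747/17
APPEND 43: p_3 = 43·747 + 44 = 32165, q_3 = 43·17 + 1 = 732 → 32165/732
APPEND 11: p_4 = 11·32165 + 747 = 354562, q_4 = 11·732 + 17 = 8069 → 354562/8069
APPEND 50: p_5 = 50·354562 + 32165 = 17760265, q_5 = 50·8069 + 732 = 404182 → 17760265/404182
APPEND 45: p_6 = 45·17760265 + 354562 = 799566487, q_6 = 45·404182 + 8069 = 18196259 → 799566487/18196259
APPEND 2: p_7 = 2·799566487 + 17760265 = 1616893239, q_7 = 2·18196259 + 404182 = 36796700 → 1616893239/36796700
APPEND 42: p_8 = 42·1616893239 + 799566487 = 68709082525, q_8 = 42·36796700 + 18196259 = 1563657659 → 68709082525/1563657659
APPEND 29: p_9 = 29·68709082525 + 1616893239 = 1994180286464, q_9 = 29·1563657659 + 36796700 = 45382868811 → 1994180286464/45382868811
APPEND 29: p_10 = 29·1994180286464 + 68709082525 = 57899937389981, q_10 = 29·45382868811 + 1563657659 = 1317666853178 → 57899937389981/1317666853178
APPEND 17: p_11 = 17·57899937389981 + 1994180286464 = 986293115916141, q_11 = 17·1317666853178 + 45382868811 = 22445719372837 → 986293115916141/22445719372837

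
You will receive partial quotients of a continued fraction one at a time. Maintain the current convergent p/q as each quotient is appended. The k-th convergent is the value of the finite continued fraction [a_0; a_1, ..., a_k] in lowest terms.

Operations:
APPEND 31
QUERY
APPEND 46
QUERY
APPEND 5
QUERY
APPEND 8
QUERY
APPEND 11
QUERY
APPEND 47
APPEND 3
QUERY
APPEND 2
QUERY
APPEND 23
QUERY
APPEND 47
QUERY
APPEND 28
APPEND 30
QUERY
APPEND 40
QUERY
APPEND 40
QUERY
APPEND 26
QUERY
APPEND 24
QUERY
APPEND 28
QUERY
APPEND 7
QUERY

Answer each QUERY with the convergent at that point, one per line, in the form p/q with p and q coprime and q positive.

APPEND 31: p_0 = 31·1 + 0 = 31, q_0 = 31·0 + 1 = 1 → 31/1
APPEND 46: p_1 = 46·31 + 1 = 1427, q_1 = 46·1 + 0 = 46 → 1427/46
APPEND 5: p_2 = 5·1427 + 31 = 7166, q_2 = 5·46 + 1 = 231 → 7166/231
APPEND 8: p_3 = 8·7166 + 1427 = 58755, q_3 = 8·231 + 46 = 1894 → 58755/1894
APPEND 11: p_4 = 11·58755 + 7166 = 653471, q_4 = 11·1894 + 231 = 21065 → 653471/21065
APPEND 47: p_5 = 47·653471 + 58755 = 30771892, q_5 = 47·21065 + 1894 = 991949 → 30771892/991949
APPEND 3: p_6 = 3·30771892 + 653471 = 92969147, q_6 = 3·991949 + 21065 = 2996912 → 92969147/2996912
APPEND 2: p_7 = 2·92969147 + 30771892 = 216710186, q_7 = 2·2996912 + 991949 = 6985773 → 216710186/6985773
APPEND 23: p_8 = 23·216710186 + 92969147 = 5077303425, q_8 = 23·6985773 + 2996912 = 163669691 → 5077303425/163669691
APPEND 47: p_9 = 47·5077303425 + 216710186 = 238849971161, q_9 = 47·163669691 + 6985773 = 7699461250 → 238849971161/7699461250
APPEND 28: p_10 = 28·238849971161 + 5077303425 = 6692876495933, q_10 = 28·7699461250 + 163669691 = 215748584691 → 6692876495933/215748584691
APPEND 30: p_11 = 30·6692876495933 + 238849971161 = 201025144849151, q_11 = 30·215748584691 + 7699461250 = 6480157001980 → 201025144849151/6480157001980
APPEND 40: p_12 = 40·201025144849151 + 6692876495933 = 8047698670461973, q_12 = 40·6480157001980 + 215748584691 = 259422028663891 → 8047698670461973/259422028663891
APPEND 40: p_13 = 40·8047698670461973 + 201025144849151 = 322108971963328071, q_13 = 40·259422028663891 + 6480157001980 = 10383361303557620 → 322108971963328071/10383361303557620
APPEND 26: p_14 = 26·322108971963328071 + 8047698670461973 = 8382880969716991819, q_14 = 26·10383361303557620 + 259422028663891 = 270226815921162011 → 8382880969716991819/270226815921162011
APPEND 24: p_15 = 24·8382880969716991819 + 322108971963328071 = 201511252245171131727, q_15 = 24·270226815921162011 + 10383361303557620 = 6495826943411445884 → 201511252245171131727/6495826943411445884
APPEND 28: p_16 = 28·201511252245171131727 + 8382880969716991819 = 5650697943834508680175, q_16 = 28·6495826943411445884 + 270226815921162011 = 182153381231441646763 → 5650697943834508680175/182153381231441646763
APPEND 7: p_17 = 7·5650697943834508680175 + 201511252245171131727 = 39756396859086731892952, q_17 = 7·182153381231441646763 + 6495826943411445884 = 1281569495563502973225 → 39756396859086731892952/1281569495563502973225

31/1
1427/46
7166/231
58755/1894
653471/21065
92969147/2996912
216710186/6985773
5077303425/163669691
238849971161/7699461250
201025144849151/6480157001980
8047698670461973/259422028663891
322108971963328071/10383361303557620
8382880969716991819/270226815921162011
201511252245171131727/6495826943411445884
5650697943834508680175/182153381231441646763
39756396859086731892952/1281569495563502973225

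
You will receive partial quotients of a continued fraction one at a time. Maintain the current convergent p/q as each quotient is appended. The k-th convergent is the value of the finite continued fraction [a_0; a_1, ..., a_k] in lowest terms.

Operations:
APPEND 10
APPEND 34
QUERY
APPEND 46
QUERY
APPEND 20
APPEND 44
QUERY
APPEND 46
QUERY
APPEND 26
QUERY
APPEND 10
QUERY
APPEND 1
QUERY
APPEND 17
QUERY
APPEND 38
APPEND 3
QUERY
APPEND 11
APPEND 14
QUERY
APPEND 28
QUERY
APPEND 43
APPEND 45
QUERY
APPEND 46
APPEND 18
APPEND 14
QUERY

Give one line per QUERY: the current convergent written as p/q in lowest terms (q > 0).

APPEND 10: p_0 = 10·1 + 0 = 10, q_0 = 10·0 + 1 = 1 → 10/1
APPEND 34: p_1 = 34·10 + 1 = 341, q_1 = 34·1 + 0 = 34 → 341/34
APPEND 46: p_2 = 46·341 + 10 = 15696, q_2 = 46·34 + 1 = 1565 → 15696/1565
APPEND 20: p_3 = 20·15696 + 341 = 314261, q_3 = 20·1565 + 34 = 31334 → 314261/31334
APPEND 44: p_4 = 44·314261 + 15696 = 13843180, q_4 = 44·31334 + 1565 = 1380261 → 13843180/1380261
APPEND 46: p_5 = 46·13843180 + 314261 = 637100541, q_5 = 46·1380261 + 31334 = 63523340 → 637100541/63523340
APPEND 26: p_6 = 26·637100541 + 13843180 = 16578457246, q_6 = 26·63523340 + 1380261 = 1652987101 → 16578457246/1652987101
APPEND 10: p_7 = 10·16578457246 + 637100541 = 166421673001, q_7 = 10·1652987101 + 63523340 = 16593394350 → 166421673001/16593394350
APPEND 1: p_8 = 1·166421673001 + 16578457246 = 183000130247, q_8 = 1·16593394350 + 1652987101 = 18246381451 → 183000130247/18246381451
APPEND 17: p_9 = 17·183000130247 + 166421673001 = 3277423887200, q_9 = 17·18246381451 + 16593394350 = 326781879017 → 3277423887200/326781879017
APPEND 38: p_10 = 38·3277423887200 + 183000130247 = 124725107843847, q_10 = 38·326781879017 + 18246381451 = 12435957784097 → 124725107843847/12435957784097
APPEND 3: p_11 = 3·124725107843847 + 3277423887200 = 377452747418741, q_11 = 3·12435957784097 + 326781879017 = 37634655231308 → 377452747418741/37634655231308
APPEND 11: p_12 = 11·377452747418741 + 124725107843847 = 4276705329449998, q_12 = 11·37634655231308 + 12435957784097 = 426417165328485 → 4276705329449998/426417165328485
APPEND 14: p_13 = 14·4276705329449998 + 377452747418741 = 60251327359718713, q_13 = 14·426417165328485 + 37634655231308 = 6007474969830098 → 60251327359718713/6007474969830098
APPEND 28: p_14 = 28·60251327359718713 + 4276705329449998 = 1691313871401573962, q_14 = 28·6007474969830098 + 426417165328485 = 168635716320571229 → 1691313871401573962/168635716320571229
APPEND 43: p_15 = 43·1691313871401573962 + 60251327359718713 = 72786747797627399079, q_15 = 43·168635716320571229 + 6007474969830098 = 7257343276754392945 → 72786747797627399079/7257343276754392945
APPEND 45: p_16 = 45·72786747797627399079 + 1691313871401573962 = 3277094964764634532517, q_16 = 45·7257343276754392945 + 168635716320571229 = 326749083170268253754 → 3277094964764634532517/326749083170268253754
APPEND 46: p_17 = 46·3277094964764634532517 + 72786747797627399079 = 150819155126970815894861, q_17 = 46·326749083170268253754 + 7257343276754392945 = 15037715169109094065629 → 150819155126970815894861/15037715169109094065629
APPEND 18: p_18 = 18·150819155126970815894861 + 3277094964764634532517 = 2718021887250239320640015, q_18 = 18·15037715169109094065629 + 326749083170268253754 = 271005622127133961435076 → 2718021887250239320640015/271005622127133961435076
APPEND 14: p_19 = 14·2718021887250239320640015 + 150819155126970815894861 = 38203125576630321304855071, q_19 = 14·271005622127133961435076 + 15037715169109094065629 = 3809116424948984554156693 → 38203125576630321304855071/3809116424948984554156693

341/34
15696/1565
13843180/1380261
637100541/63523340
16578457246/1652987101
166421673001/16593394350
183000130247/18246381451
3277423887200/326781879017
377452747418741/37634655231308
60251327359718713/6007474969830098
1691313871401573962/168635716320571229
3277094964764634532517/326749083170268253754
38203125576630321304855071/3809116424948984554156693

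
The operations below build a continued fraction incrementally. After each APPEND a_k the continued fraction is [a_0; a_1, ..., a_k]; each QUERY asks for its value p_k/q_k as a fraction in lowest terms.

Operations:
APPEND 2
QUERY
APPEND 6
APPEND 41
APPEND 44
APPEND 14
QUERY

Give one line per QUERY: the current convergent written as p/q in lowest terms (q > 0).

2/1
330277/152483

APPEND 2: p_0 = 2·1 + 0 = 2, q_0 = 2·0 + 1 = 1 → 2/1
APPEND 6: p_1 = 6·2 + 1 = 13, q_1 = 6·1 + 0 = 6 → 13/6
APPEND 41: p_2 = 41·13 + 2 = 535, q_2 = 41·6 + 1 = 247 → 535/247
APPEND 44: p_3 = 44·535 + 13 = 23553, q_3 = 44·247 + 6 = 10874 → 23553/10874
APPEND 14: p_4 = 14·23553 + 535 = 330277, q_4 = 14·10874 + 247 = 152483 → 330277/152483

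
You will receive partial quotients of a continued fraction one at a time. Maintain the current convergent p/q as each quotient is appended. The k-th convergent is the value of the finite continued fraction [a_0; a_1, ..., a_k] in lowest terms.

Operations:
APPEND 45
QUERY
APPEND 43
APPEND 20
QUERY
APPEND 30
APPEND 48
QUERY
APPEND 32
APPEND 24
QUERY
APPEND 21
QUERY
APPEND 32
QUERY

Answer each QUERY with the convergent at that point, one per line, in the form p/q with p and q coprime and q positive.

APPEND 45: p_0 = 45·1 + 0 = 45, q_0 = 45·0 + 1 = 1 → 45/1
APPEND 43: p_1 = 43·45 + 1 = 1936, q_1 = 43·1 + 0 = 43 → 1936/43
APPEND 20: p_2 = 20·1936 + 45 = 38765, q_2 = 20·43 + 1 = 861 → 38765/861
APPEND 30: p_3 = 30·38765 + 1936 = 1164886, q_3 = 30·861 + 43 = 25873 → 1164886/25873
APPEND 48: p_4 = 48·1164886 + 38765 = 55953293, q_4 = 48·25873 + 861 = 1242765 → 55953293/1242765
APPEND 32: p_5 = 32·55953293 + 1164886 = 1791670262, q_5 = 32·1242765 + 25873 = 39794353 → 1791670262/39794353
APPEND 24: p_6 = 24·1791670262 + 55953293 = 43056039581, q_6 = 24·39794353 + 1242765 = 956307237 → 43056039581/956307237
APPEND 21: p_7 = 21·43056039581 + 1791670262 = 905968501463, q_7 = 21·956307237 + 39794353 = 20122246330 → 905968501463/20122246330
APPEND 32: p_8 = 32·905968501463 + 43056039581 = 29034048086397, q_8 = 32·20122246330 + 956307237 = 644868189797 → 29034048086397/644868189797

45/1
38765/861
55953293/1242765
43056039581/956307237
905968501463/20122246330
29034048086397/644868189797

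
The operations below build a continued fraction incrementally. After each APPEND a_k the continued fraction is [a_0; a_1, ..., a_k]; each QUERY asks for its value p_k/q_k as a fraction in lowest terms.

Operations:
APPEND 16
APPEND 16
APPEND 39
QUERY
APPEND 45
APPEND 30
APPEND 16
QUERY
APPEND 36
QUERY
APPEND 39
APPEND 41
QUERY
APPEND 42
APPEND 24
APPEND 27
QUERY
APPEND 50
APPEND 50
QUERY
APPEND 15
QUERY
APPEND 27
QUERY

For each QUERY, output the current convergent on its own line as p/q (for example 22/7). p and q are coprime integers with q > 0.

APPEND 16: p_0 = 16·1 + 0 = 16, q_0 = 16·0 + 1 = 1 → 16/1
APPEND 16: p_1 = 16·16 + 1 = 257, q_1 = 16·1 + 0 = 16 → 257/16
APPEND 39: p_2 = 39·257 + 16 = 10039, q_2 = 39·16 + 1 = 625 → 10039/625
APPEND 45: p_3 = 45·10039 + 257 = 452012, q_3 = 45·625 + 16 = 28141 → 452012/28141
APPEND 30: p_4 = 30·452012 + 10039 = 13570399, q_4 = 30·28141 + 625 = 844855 → 13570399/844855
APPEND 16: p_5 = 16·13570399 + 452012 = 217578396, q_5 = 16·844855 + 28141 = 13545821 → 217578396/13545821
APPEND 36: p_6 = 36·217578396 + 13570399 = 7846392655, q_6 = 36·13545821 + 844855 = 488494411 → 7846392655/488494411
APPEND 39: p_7 = 39·7846392655 + 217578396 = 306226891941, q_7 = 39·488494411 + 13545821 = 19064827850 → 306226891941/19064827850
APPEND 41: p_8 = 41·306226891941 + 7846392655 = 12563148962236, q_8 = 41·19064827850 + 488494411 = 782146436261 → 12563148962236/782146436261
APPEND 42: p_9 = 42·12563148962236 + 306226891941 = 527958483305853, q_9 = 42·782146436261 + 19064827850 = 32869215150812 → 527958483305853/32869215150812
APPEND 24: p_10 = 24·527958483305853 + 12563148962236 = 12683566748302708, q_10 = 24·32869215150812 + 782146436261 = 789643310055749 → 12683566748302708/789643310055749
APPEND 27: p_11 = 27·12683566748302708 + 527958483305853 = 342984260687478969, q_11 = 27·789643310055749 + 32869215150812 = 21353238586656035 → 342984260687478969/21353238586656035
APPEND 50: p_12 = 50·342984260687478969 + 12683566748302708 = 17161896601122251158, q_12 = 50·21353238586656035 + 789643310055749 = 1068451572642857499 → 17161896601122251158/1068451572642857499
APPEND 50: p_13 = 50·17161896601122251158 + 342984260687478969 = 858437814316800036869, q_13 = 50·1068451572642857499 + 21353238586656035 = 53443931870729530985 → 858437814316800036869/53443931870729530985
APPEND 15: p_14 = 15·858437814316800036869 + 17161896601122251158 = 12893729111353122804193, q_14 = 15·53443931870729530985 + 1068451572642857499 = 802727429633585822274 → 12893729111353122804193/802727429633585822274
APPEND 27: p_15 = 27·12893729111353122804193 + 858437814316800036869 = 348989123820851115750080, q_15 = 27·802727429633585822274 + 53443931870729530985 = 21727084531977546732383 → 348989123820851115750080/21727084531977546732383

10039/625
217578396/13545821
7846392655/488494411
12563148962236/782146436261
342984260687478969/21353238586656035
858437814316800036869/53443931870729530985
12893729111353122804193/802727429633585822274
348989123820851115750080/21727084531977546732383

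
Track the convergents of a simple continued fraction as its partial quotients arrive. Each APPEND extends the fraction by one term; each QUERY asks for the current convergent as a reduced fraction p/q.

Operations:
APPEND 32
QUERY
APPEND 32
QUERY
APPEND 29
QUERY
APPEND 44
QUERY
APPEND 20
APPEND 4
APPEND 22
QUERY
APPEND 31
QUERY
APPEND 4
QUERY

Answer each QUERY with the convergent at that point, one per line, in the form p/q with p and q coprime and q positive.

32/1
1025/32
29757/929
1310333/40908
2363868439/73798897
73386177610/2291083071
295908578879/9238131181

APPEND 32: p_0 = 32·1 + 0 = 32, q_0 = 32·0 + 1 = 1 → 32/1
APPEND 32: p_1 = 32·32 + 1 = 1025, q_1 = 32·1 + 0 = 32 → 1025/32
APPEND 29: p_2 = 29·1025 + 32 = 29757, q_2 = 29·32 + 1 = 929 → 29757/929
APPEND 44: p_3 = 44·29757 + 1025 = 1310333, q_3 = 44·929 + 32 = 40908 → 1310333/40908
APPEND 20: p_4 = 20·1310333 + 29757 = 26236417, q_4 = 20·40908 + 929 = 819089 → 26236417/819089
APPEND 4: p_5 = 4·26236417 + 1310333 = 106256001, q_5 = 4·819089 + 40908 = 3317264 → 106256001/3317264
APPEND 22: p_6 = 22·106256001 + 26236417 = 2363868439, q_6 = 22·3317264 + 819089 = 73798897 → 2363868439/73798897
APPEND 31: p_7 = 31·2363868439 + 106256001 = 73386177610, q_7 = 31·73798897 + 3317264 = 2291083071 → 73386177610/2291083071
APPEND 4: p_8 = 4·73386177610 + 2363868439 = 295908578879, q_8 = 4·2291083071 + 73798897 = 9238131181 → 295908578879/9238131181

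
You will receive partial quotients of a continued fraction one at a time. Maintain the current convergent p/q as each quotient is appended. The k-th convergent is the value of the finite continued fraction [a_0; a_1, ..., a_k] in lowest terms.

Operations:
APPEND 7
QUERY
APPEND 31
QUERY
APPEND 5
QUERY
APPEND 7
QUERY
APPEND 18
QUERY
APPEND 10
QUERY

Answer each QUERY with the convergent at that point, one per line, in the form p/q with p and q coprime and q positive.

7/1
218/31
1097/156
7897/1123
143243/20370
1440327/204823

APPEND 7: p_0 = 7·1 + 0 = 7, q_0 = 7·0 + 1 = 1 → 7/1
APPEND 31: p_1 = 31·7 + 1 = 218, q_1 = 31·1 + 0 = 31 → 218/31
APPEND 5: p_2 = 5·218 + 7 = 1097, q_2 = 5·31 + 1 = 156 → 1097/156
APPEND 7: p_3 = 7·1097 + 218 = 7897, q_3 = 7·156 + 31 = 1123 → 7897/1123
APPEND 18: p_4 = 18·7897 + 1097 = 143243, q_4 = 18·1123 + 156 = 20370 → 143243/20370
APPEND 10: p_5 = 10·143243 + 7897 = 1440327, q_5 = 10·20370 + 1123 = 204823 → 1440327/204823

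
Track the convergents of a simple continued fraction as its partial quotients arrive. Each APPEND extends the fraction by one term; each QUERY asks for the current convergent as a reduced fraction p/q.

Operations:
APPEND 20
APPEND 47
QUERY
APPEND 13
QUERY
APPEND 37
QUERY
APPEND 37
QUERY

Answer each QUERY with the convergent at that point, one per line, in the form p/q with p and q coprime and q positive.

APPEND 20: p_0 = 20·1 + 0 = 20, q_0 = 20·0 + 1 = 1 → 20/1
APPEND 47: p_1 = 47·20 + 1 = 941, q_1 = 47·1 + 0 = 47 → 941/47
APPEND 13: p_2 = 13·941 + 20 = 12253, q_2 = 13·47 + 1 = 612 → 12253/612
APPEND 37: p_3 = 37·12253 + 941 = 454302, q_3 = 37·612 + 47 = 22691 → 454302/22691
APPEND 37: p_4 = 37·454302 + 12253 = 16821427, q_4 = 37·22691 + 612 = 840179 → 16821427/840179

941/47
12253/612
454302/22691
16821427/840179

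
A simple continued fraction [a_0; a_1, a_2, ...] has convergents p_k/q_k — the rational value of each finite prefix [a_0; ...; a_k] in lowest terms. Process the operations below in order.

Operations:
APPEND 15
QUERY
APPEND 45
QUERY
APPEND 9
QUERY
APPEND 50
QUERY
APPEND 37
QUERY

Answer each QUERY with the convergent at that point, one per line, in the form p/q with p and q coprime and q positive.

APPEND 15: p_0 = 15·1 + 0 = 15, q_0 = 15·0 + 1 = 1 → 15/1
APPEND 45: p_1 = 45·15 + 1 = 676, q_1 = 45·1 + 0 = 45 → 676/45
APPEND 9: p_2 = 9·676 + 15 = 6099, q_2 = 9·45 + 1 = 406 → 6099/406
APPEND 50: p_3 = 50·6099 + 676 = 305626, q_3 = 50·406 + 45 = 20345 → 305626/20345
APPEND 37: p_4 = 37·305626 + 6099 = 11314261, q_4 = 37·20345 + 406 = 753171 → 11314261/753171

15/1
676/45
6099/406
305626/20345
11314261/753171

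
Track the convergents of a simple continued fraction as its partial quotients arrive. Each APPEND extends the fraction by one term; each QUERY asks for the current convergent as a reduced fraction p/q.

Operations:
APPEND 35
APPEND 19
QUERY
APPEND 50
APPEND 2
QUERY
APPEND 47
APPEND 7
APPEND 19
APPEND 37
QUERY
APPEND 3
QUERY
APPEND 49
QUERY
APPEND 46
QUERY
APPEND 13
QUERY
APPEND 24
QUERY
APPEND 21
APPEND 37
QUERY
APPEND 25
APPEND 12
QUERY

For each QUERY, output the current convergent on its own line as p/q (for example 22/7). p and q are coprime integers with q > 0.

666/19
67336/1921
15926105099/454349054
48208143699/1375309553
2378125146350/67844517151
109441964875799/3122223098499
1425123668531737/40656744797638
34312410009637487/978884098241811
26747784563233639155/763076127989641564
8059746982339776413223/229933081198576618792

APPEND 35: p_0 = 35·1 + 0 = 35, q_0 = 35·0 + 1 = 1 → 35/1
APPEND 19: p_1 = 19·35 + 1 = 666, q_1 = 19·1 + 0 = 19 → 666/19
APPEND 50: p_2 = 50·666 + 35 = 33335, q_2 = 50·19 + 1 = 951 → 33335/951
APPEND 2: p_3 = 2·33335 + 666 = 67336, q_3 = 2·951 + 19 = 1921 → 67336/1921
APPEND 47: p_4 = 47·67336 + 33335 = 3198127, q_4 = 47·1921 + 951 = 91238 → 3198127/91238
APPEND 7: p_5 = 7·3198127 + 67336 = 22454225, q_5 = 7·91238 + 1921 = 640587 → 22454225/640587
APPEND 19: p_6 = 19·22454225 + 3198127 = 429828402, q_6 = 19·640587 + 91238 = 12262391 → 429828402/12262391
APPEND 37: p_7 = 37·429828402 + 22454225 = 15926105099, q_7 = 37·12262391 + 640587 = 454349054 → 15926105099/454349054
APPEND 3: p_8 = 3·15926105099 + 429828402 = 48208143699, q_8 = 3·454349054 + 12262391 = 1375309553 → 48208143699/1375309553
APPEND 49: p_9 = 49·48208143699 + 15926105099 = 2378125146350, q_9 = 49·1375309553 + 454349054 = 67844517151 → 2378125146350/67844517151
APPEND 46: p_10 = 46·2378125146350 + 48208143699 = 109441964875799, q_10 = 46·67844517151 + 1375309553 = 3122223098499 → 109441964875799/3122223098499
APPEND 13: p_11 = 13·109441964875799 + 2378125146350 = 1425123668531737, q_11 = 13·3122223098499 + 67844517151 = 40656744797638 → 1425123668531737/40656744797638
APPEND 24: p_12 = 24·1425123668531737 + 109441964875799 = 34312410009637487, q_12 = 24·40656744797638 + 3122223098499 = 978884098241811 → 34312410009637487/978884098241811
APPEND 21: p_13 = 21·34312410009637487 + 1425123668531737 = 721985733870918964, q_13 = 21·978884098241811 + 40656744797638 = 20597222807875669 → 721985733870918964/20597222807875669
APPEND 37: p_14 = 37·721985733870918964 + 34312410009637487 = 26747784563233639155, q_14 = 37·20597222807875669 + 978884098241811 = 763076127989641564 → 26747784563233639155/763076127989641564
APPEND 25: p_15 = 25·26747784563233639155 + 721985733870918964 = 669416599814711897839, q_15 = 25·763076127989641564 + 20597222807875669 = 19097500422548914769 → 669416599814711897839/19097500422548914769
APPEND 12: p_16 = 12·669416599814711897839 + 26747784563233639155 = 8059746982339776413223, q_16 = 12·19097500422548914769 + 763076127989641564 = 229933081198576618792 → 8059746982339776413223/229933081198576618792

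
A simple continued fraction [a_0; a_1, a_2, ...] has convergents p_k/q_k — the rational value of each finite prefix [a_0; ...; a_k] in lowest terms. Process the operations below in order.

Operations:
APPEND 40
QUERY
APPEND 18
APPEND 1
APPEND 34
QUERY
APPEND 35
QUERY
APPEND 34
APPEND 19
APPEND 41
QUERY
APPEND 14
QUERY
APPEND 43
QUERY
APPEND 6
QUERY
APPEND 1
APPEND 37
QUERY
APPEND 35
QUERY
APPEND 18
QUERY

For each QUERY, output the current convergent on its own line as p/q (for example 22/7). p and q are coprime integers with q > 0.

40/1
26595/664
931586/23259
24764599846/618300219
347307639291/8671264255
14958993089359/373482663184
90101266175445/2249567243359
3977330858973193/99302413785450
139311640323326559/3478207532397293
2511586856678851255/62707037996936724

APPEND 40: p_0 = 40·1 + 0 = 40, q_0 = 40·0 + 1 = 1 → 40/1
APPEND 18: p_1 = 18·40 + 1 = 721, q_1 = 18·1 + 0 = 18 → 721/18
APPEND 1: p_2 = 1·721 + 40 = 761, q_2 = 1·18 + 1 = 19 → 761/19
APPEND 34: p_3 = 34·761 + 721 = 26595, q_3 = 34·19 + 18 = 664 → 26595/664
APPEND 35: p_4 = 35·26595 + 761 = 931586, q_4 = 35·664 + 19 = 23259 → 931586/23259
APPEND 34: p_5 = 34·931586 + 26595 = 31700519, q_5 = 34·23259 + 664 = 791470 → 31700519/791470
APPEND 19: p_6 = 19·31700519 + 931586 = 603241447, q_6 = 19·791470 + 23259 = 15061189 → 603241447/15061189
APPEND 41: p_7 = 41·603241447 + 31700519 = 24764599846, q_7 = 41·15061189 + 791470 = 618300219 → 24764599846/618300219
APPEND 14: p_8 = 14·24764599846 + 603241447 = 347307639291, q_8 = 14·618300219 + 15061189 = 8671264255 → 347307639291/8671264255
APPEND 43: p_9 = 43·347307639291 + 24764599846 = 14958993089359, q_9 = 43·8671264255 + 618300219 = 373482663184 → 14958993089359/373482663184
APPEND 6: p_10 = 6·14958993089359 + 347307639291 = 90101266175445, q_10 = 6·373482663184 + 8671264255 = 2249567243359 → 90101266175445/2249567243359
APPEND 1: p_11 = 1·90101266175445 + 14958993089359 = 105060259264804, q_11 = 1·2249567243359 + 373482663184 = 2623049906543 → 105060259264804/2623049906543
APPEND 37: p_12 = 37·105060259264804 + 90101266175445 = 3977330858973193, q_12 = 37·2623049906543 + 2249567243359 = 99302413785450 → 3977330858973193/99302413785450
APPEND 35: p_13 = 35·3977330858973193 + 105060259264804 = 139311640323326559, q_13 = 35·99302413785450 + 2623049906543 = 3478207532397293 → 139311640323326559/3478207532397293
APPEND 18: p_14 = 18·139311640323326559 + 3977330858973193 = 2511586856678851255, q_14 = 18·3478207532397293 + 99302413785450 = 62707037996936724 → 2511586856678851255/62707037996936724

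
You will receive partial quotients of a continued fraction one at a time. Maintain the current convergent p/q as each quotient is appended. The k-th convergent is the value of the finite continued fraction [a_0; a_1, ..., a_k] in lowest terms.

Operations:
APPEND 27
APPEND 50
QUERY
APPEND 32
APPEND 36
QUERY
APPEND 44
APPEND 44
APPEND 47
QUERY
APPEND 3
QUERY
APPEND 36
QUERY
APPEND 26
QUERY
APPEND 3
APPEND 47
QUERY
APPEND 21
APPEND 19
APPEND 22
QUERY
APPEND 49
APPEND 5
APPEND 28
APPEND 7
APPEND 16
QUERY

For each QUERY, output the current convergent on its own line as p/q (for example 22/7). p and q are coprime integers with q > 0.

1351/50
1558675/57686
142058297896/5257526407
429195950559/15884387447
15593112518020/577095474499
405850121419079/15020366724421
58363593529856158/2160015562169235
515341945643630002401/19072619677871234213
406369351260608470706386696/15039583233724399752650235

APPEND 27: p_0 = 27·1 + 0 = 27, q_0 = 27·0 + 1 = 1 → 27/1
APPEND 50: p_1 = 50·27 + 1 = 1351, q_1 = 50·1 + 0 = 50 → 1351/50
APPEND 32: p_2 = 32·1351 + 27 = 43259, q_2 = 32·50 + 1 = 1601 → 43259/1601
APPEND 36: p_3 = 36·43259 + 1351 = 1558675, q_3 = 36·1601 + 50 = 57686 → 1558675/57686
APPEND 44: p_4 = 44·1558675 + 43259 = 68624959, q_4 = 44·57686 + 1601 = 2539785 → 68624959/2539785
APPEND 44: p_5 = 44·68624959 + 1558675 = 3021056871, q_5 = 44·2539785 + 57686 = 111808226 → 3021056871/111808226
APPEND 47: p_6 = 47·3021056871 + 68624959 = 142058297896, q_6 = 47·111808226 + 2539785 = 5257526407 → 142058297896/5257526407
APPEND 3: p_7 = 3·142058297896 + 3021056871 = 429195950559, q_7 = 3·5257526407 + 111808226 = 15884387447 → 429195950559/15884387447
APPEND 36: p_8 = 36·429195950559 + 142058297896 = 15593112518020, q_8 = 36·15884387447 + 5257526407 = 577095474499 → 15593112518020/577095474499
APPEND 26: p_9 = 26·15593112518020 + 429195950559 = 405850121419079, q_9 = 26·577095474499 + 15884387447 = 15020366724421 → 405850121419079/15020366724421
APPEND 3: p_10 = 3·405850121419079 + 15593112518020 = 1233143476775257, q_10 = 3·15020366724421 + 577095474499 = 45638195647762 → 1233143476775257/45638195647762
APPEND 47: p_11 = 47·1233143476775257 + 405850121419079 = 58363593529856158, q_11 = 47·45638195647762 + 15020366724421 = 2160015562169235 → 58363593529856158/2160015562169235
APPEND 21: p_12 = 21·58363593529856158 + 1233143476775257 = 1226868607603754575, q_12 = 21·2160015562169235 + 45638195647762 = 45405965001201697 → 1226868607603754575/45405965001201697
APPEND 19: p_13 = 19·1226868607603754575 + 58363593529856158 = 23368867138001193083, q_13 = 19·45405965001201697 + 2160015562169235 = 864873350585001478 → 23368867138001193083/864873350585001478
APPEND 22: p_14 = 22·23368867138001193083 + 1226868607603754575 = 515341945643630002401, q_14 = 22·864873350585001478 + 45405965001201697 = 19072619677871234213 → 515341945643630002401/19072619677871234213
APPEND 49: p_15 = 49·515341945643630002401 + 23368867138001193083 = 25275124203675871310732, q_15 = 49·19072619677871234213 + 864873350585001478 = 935423237566275477915 → 25275124203675871310732/935423237566275477915
APPEND 5: p_16 = 5·25275124203675871310732 + 515341945643630002401 = 126890962964022986556061, q_16 = 5·935423237566275477915 + 19072619677871234213 = 4696188807509248623788 → 126890962964022986556061/4696188807509248623788
APPEND 28: p_17 = 28·126890962964022986556061 + 25275124203675871310732 = 3578222087196319494880440, q_17 = 28·4696188807509248623788 + 935423237566275477915 = 132428709847825236943979 → 3578222087196319494880440/132428709847825236943979
APPEND 7: p_18 = 7·3578222087196319494880440 + 126890962964022986556061 = 25174445573338259450719141, q_18 = 7·132428709847825236943979 + 4696188807509248623788 = 931697157742285907231641 → 25174445573338259450719141/931697157742285907231641
APPEND 16: p_19 = 16·25174445573338259450719141 + 3578222087196319494880440 = 406369351260608470706386696, q_19 = 16·931697157742285907231641 + 132428709847825236943979 = 15039583233724399752650235 → 406369351260608470706386696/15039583233724399752650235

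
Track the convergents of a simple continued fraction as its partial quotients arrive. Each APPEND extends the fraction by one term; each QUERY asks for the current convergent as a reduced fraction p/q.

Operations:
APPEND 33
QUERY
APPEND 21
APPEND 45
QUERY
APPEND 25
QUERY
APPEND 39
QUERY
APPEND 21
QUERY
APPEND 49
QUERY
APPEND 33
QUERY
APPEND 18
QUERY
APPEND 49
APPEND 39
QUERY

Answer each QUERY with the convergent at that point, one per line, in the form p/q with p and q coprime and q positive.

APPEND 33: p_0 = 33·1 + 0 = 33, q_0 = 33·0 + 1 = 1 → 33/1
APPEND 21: p_1 = 21·33 + 1 = 694, q_1 = 21·1 + 0 = 21 → 694/21
APPEND 45: p_2 = 45·694 + 33 = 31263, q_2 = 45·21 + 1 = 946 → 31263/946
APPEND 25: p_3 = 25·31263 + 694 = 782269, q_3 = 25·946 + 21 = 23671 → 782269/23671
APPEND 39: p_4 = 39·782269 + 31263 = 30539754, q_4 = 39·23671 + 946 = 924115 → 30539754/924115
APPEND 21: p_5 = 21·30539754 + 782269 = 642117103, q_5 = 21·924115 + 23671 = 19430086 → 642117103/19430086
APPEND 49: p_6 = 49·642117103 + 30539754 = 31494277801, q_6 = 49·19430086 + 924115 = 952998329 → 31494277801/952998329
APPEND 33: p_7 = 33·31494277801 + 642117103 = 1039953284536, q_7 = 33·952998329 + 19430086 = 31468374943 → 1039953284536/31468374943
APPEND 18: p_8 = 18·1039953284536 + 31494277801 = 18750653399449, q_8 = 18·31468374943 + 952998329 = 567383747303 → 18750653399449/567383747303
APPEND 49: p_9 = 49·18750653399449 + 1039953284536 = 919821969857537, q_9 = 49·567383747303 + 31468374943 = 27833271992790 → 919821969857537/27833271992790
APPEND 39: p_10 = 39·919821969857537 + 18750653399449 = 35891807477843392, q_10 = 39·27833271992790 + 567383747303 = 1086064991466113 → 35891807477843392/1086064991466113

33/1
31263/946
782269/23671
30539754/924115
642117103/19430086
31494277801/952998329
1039953284536/31468374943
18750653399449/567383747303
35891807477843392/1086064991466113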